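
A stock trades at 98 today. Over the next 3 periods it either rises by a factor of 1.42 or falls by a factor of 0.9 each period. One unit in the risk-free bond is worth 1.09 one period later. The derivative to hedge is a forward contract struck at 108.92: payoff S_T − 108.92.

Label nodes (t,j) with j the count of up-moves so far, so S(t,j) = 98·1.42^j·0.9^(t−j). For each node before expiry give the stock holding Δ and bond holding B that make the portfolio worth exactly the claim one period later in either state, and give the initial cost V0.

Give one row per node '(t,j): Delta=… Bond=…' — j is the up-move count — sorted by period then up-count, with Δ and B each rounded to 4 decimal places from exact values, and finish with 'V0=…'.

(0,0): Delta=1.0000 Bond=-84.1062
(1,0): Delta=1.0000 Bond=-91.6758
(1,1): Delta=1.0000 Bond=-91.6758
(2,0): Delta=1.0000 Bond=-99.9266
(2,1): Delta=1.0000 Bond=-99.9266
(2,2): Delta=1.0000 Bond=-99.9266
V0=13.8938

Since d<R<u, set p* = (R−d)/(u−d) = 0.3654; price each node as the discounted p*-expectation of its children.
Terminal payoffs: V(3,0)=-37.4780, V(3,1)=3.7996, V(3,2)=68.9265, V(3,3)=171.6822
Node (2,0) S=79.3800: V=(p*·3.7996+(1−p*)·-37.4780)/1.09=-20.5466; Δ=(3.7996−-37.4780)/(112.7196−71.4420)=1.0000; B=V−Δ·S=-99.9266
Node (2,1) S=125.2440: V=(p*·68.9265+(1−p*)·3.7996)/1.09=25.3174; Δ=(68.9265−3.7996)/(177.8465−112.7196)=1.0000; B=V−Δ·S=-99.9266
Node (2,2) S=197.6072: V=(p*·171.6822+(1−p*)·68.9265)/1.09=97.6806; Δ=(171.6822−68.9265)/(280.6022−177.8465)=1.0000; B=V−Δ·S=-99.9266
Node (1,0) S=88.2000: V=(p*·25.3174+(1−p*)·-20.5466)/1.09=-3.4758; Δ=(25.3174−-20.5466)/(125.2440−79.3800)=1.0000; B=V−Δ·S=-91.6758
Node (1,1) S=139.1600: V=(p*·97.6806+(1−p*)·25.3174)/1.09=47.4842; Δ=(97.6806−25.3174)/(197.6072−125.2440)=1.0000; B=V−Δ·S=-91.6758
Node (0,0) S=98.0000: V=(p*·47.4842+(1−p*)·-3.4758)/1.09=13.8938; Δ=(47.4842−-3.4758)/(139.1600−88.2000)=1.0000; B=V−Δ·S=-84.1062
The time-0 hedge costs 13.8938, which is the no-arbitrage price.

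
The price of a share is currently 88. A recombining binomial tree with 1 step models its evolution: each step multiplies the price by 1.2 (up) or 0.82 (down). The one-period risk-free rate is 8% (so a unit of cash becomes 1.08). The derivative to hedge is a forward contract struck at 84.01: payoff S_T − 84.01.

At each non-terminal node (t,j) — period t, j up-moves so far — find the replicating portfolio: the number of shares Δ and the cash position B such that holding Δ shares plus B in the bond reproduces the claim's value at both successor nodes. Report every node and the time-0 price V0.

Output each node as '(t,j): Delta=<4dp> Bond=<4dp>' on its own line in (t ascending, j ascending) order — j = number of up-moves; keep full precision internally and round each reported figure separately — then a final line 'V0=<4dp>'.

(0,0): Delta=1.0000 Bond=-77.7870
V0=10.2130

Risk-neutral probability p* = (R−d)/(u−d) = (1.08−0.82)/(1.2−0.82) = 0.6842.
Payoff layer (t=1): V(1,0)=-11.8500, V(1,1)=21.5900
(0,0): S=88.0000. Δ = (V_up−V_dn)/(S_up−S_dn) = (21.5900−-11.8500)/(105.6000−72.1600) = 1.0000. V = [p*·21.5900 + (1−p*)·-11.8500]/1.08 = 10.2130. B = V − Δ·S = -77.7870.
Self-financing check: at every node Δ·S+B equals the discounted successor values.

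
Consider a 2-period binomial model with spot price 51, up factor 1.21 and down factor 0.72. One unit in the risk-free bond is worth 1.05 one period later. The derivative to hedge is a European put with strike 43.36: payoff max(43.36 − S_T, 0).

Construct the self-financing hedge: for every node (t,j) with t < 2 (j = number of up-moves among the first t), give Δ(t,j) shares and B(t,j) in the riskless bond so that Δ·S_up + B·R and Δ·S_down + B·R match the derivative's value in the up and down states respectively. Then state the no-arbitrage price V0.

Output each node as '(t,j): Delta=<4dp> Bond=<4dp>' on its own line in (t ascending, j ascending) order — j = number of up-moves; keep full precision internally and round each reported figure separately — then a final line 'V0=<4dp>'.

(0,0): Delta=-0.2106 Bond=12.3759
(1,0): Delta=-0.9405 Bond=39.7962
(1,1): Delta=0.0000 Bond=0.0000
V0=1.6365

Under the risk-neutral measure, an up-move has probability p* = (R−d)/(u−d) = 0.6735 and values discount at R = 1.05.
Payoff layer (t=2): V(2,0)=16.9216, V(2,1)=0.0000, V(2,2)=0.0000
(1,0): S=36.7200. Δ = (V_up−V_dn)/(S_up−S_dn) = (0.0000−16.9216)/(44.4312−26.4384) = -0.9405. V = [p*·0.0000 + (1−p*)·16.9216]/1.05 = 5.2623. B = V − Δ·S = 39.7962.
(1,1): S=61.7100. Δ = (V_up−V_dn)/(S_up−S_dn) = (0.0000−0.0000)/(74.6691−44.4312) = 0.0000. V = [p*·0.0000 + (1−p*)·0.0000]/1.05 = 0.0000. B = V − Δ·S = 0.0000.
(0,0): S=51.0000. Δ = (V_up−V_dn)/(S_up−S_dn) = (0.0000−5.2623)/(61.7100−36.7200) = -0.2106. V = [p*·0.0000 + (1−p*)·5.2623]/1.05 = 1.6365. B = V − Δ·S = 12.3759.
Root portfolio cost Δ·51+B reproduces V0=1.6365.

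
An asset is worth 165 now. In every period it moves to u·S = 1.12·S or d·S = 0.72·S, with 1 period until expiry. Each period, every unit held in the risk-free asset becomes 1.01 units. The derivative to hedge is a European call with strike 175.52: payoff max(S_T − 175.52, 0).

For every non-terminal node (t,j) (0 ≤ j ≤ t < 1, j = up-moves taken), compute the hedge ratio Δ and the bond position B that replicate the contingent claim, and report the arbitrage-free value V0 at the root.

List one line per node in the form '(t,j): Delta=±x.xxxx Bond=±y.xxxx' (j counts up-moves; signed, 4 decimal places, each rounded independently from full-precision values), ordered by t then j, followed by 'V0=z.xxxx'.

No-arbitrage ⇒ martingale measure with p* = (R−d)/(u−d) = 0.7250.
At expiry t=1: V(1,0)=0.0000, V(1,1)=9.2800
Node (0,0) S=165.0000: V=(p*·9.2800+(1−p*)·0.0000)/1.01=6.6614; Δ=(9.2800−0.0000)/(184.8000−118.8000)=0.1406; B=V−Δ·S=-16.5386
Self-financing check: at every node Δ·S+B equals the discounted successor values.

(0,0): Delta=0.1406 Bond=-16.5386
V0=6.6614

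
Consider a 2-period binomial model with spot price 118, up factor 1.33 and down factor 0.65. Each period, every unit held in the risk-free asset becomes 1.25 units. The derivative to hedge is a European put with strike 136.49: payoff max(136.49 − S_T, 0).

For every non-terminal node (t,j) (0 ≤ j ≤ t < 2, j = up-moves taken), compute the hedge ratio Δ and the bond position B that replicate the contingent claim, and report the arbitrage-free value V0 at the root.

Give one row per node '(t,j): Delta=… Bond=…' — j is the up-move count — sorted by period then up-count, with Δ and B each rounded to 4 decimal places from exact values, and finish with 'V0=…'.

Since d<R<u, set p* = (R−d)/(u−d) = 0.8824; price each node as the discounted p*-expectation of its children.
Payoff layer (t=2): V(2,0)=86.6350, V(2,1)=34.4790, V(2,2)=0.0000
Node (1,0) S=76.7000: V=(p*·34.4790+(1−p*)·86.6350)/1.25=32.4920; Δ=(34.4790−86.6350)/(102.0110−49.8550)=-1.0000; B=V−Δ·S=109.1920
Node (1,1) S=156.9400: V=(p*·0.0000+(1−p*)·34.4790)/1.25=3.2451; Δ=(0.0000−34.4790)/(208.7302−102.0110)=-0.3231; B=V−Δ·S=53.9495
Node (0,0) S=118.0000: V=(p*·3.2451+(1−p*)·32.4920)/1.25=5.3487; Δ=(3.2451−32.4920)/(156.9400−76.7000)=-0.3645; B=V−Δ·S=48.3589
Check: Δ(0,0)·S0 + B(0,0) = 5.3487 = V0.

(0,0): Delta=-0.3645 Bond=48.3589
(1,0): Delta=-1.0000 Bond=109.1920
(1,1): Delta=-0.3231 Bond=53.9495
V0=5.3487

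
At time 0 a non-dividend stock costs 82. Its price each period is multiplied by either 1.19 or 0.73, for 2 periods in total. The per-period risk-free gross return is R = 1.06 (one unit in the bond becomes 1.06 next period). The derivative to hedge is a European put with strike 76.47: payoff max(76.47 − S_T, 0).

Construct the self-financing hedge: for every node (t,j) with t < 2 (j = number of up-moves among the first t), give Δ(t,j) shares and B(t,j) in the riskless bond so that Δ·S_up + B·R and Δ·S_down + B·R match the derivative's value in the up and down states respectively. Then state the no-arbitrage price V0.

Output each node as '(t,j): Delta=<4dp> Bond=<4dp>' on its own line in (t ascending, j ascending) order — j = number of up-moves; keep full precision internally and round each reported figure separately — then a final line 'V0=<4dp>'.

The replicating-portfolio and risk-neutral prices coincide; use p* = (1.06−0.73)/(1.19−0.73) = 0.7174 for the latter.
At expiry t=2: V(2,0)=32.7722, V(2,1)=5.2366, V(2,2)=0.0000
(1,0): S=59.8600. Δ = (V_up−V_dn)/(S_up−S_dn) = (5.2366−32.7722)/(71.2334−43.6978) = -1.0000. V = [p*·5.2366 + (1−p*)·32.7722]/1.06 = 12.2815. B = V − Δ·S = 72.1415.
(1,1): S=97.5800. Δ = (V_up−V_dn)/(S_up−S_dn) = (0.0000−5.2366)/(116.1202−71.2334) = -0.1167. V = [p*·0.0000 + (1−p*)·5.2366]/1.06 = 1.3961. B = V − Δ·S = 12.7801.
(0,0): S=82.0000. Δ = (V_up−V_dn)/(S_up−S_dn) = (1.3961−12.2815)/(97.5800−59.8600) = -0.2886. V = [p*·1.3961 + (1−p*)·12.2815]/1.06 = 4.2193. B = V − Δ·S = 27.8831.
Root portfolio cost Δ·82+B reproduces V0=4.2193.

(0,0): Delta=-0.2886 Bond=27.8831
(1,0): Delta=-1.0000 Bond=72.1415
(1,1): Delta=-0.1167 Bond=12.7801
V0=4.2193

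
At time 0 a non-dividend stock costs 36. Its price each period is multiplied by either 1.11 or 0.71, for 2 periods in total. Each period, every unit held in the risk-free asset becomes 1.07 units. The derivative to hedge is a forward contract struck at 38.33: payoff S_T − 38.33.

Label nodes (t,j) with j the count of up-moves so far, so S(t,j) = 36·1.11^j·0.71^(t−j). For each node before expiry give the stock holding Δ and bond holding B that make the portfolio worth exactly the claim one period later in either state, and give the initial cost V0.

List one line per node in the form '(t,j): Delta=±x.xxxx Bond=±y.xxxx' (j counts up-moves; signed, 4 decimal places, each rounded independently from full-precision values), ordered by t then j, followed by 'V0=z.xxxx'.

Risk-neutral probability p* = (R−d)/(u−d) = (1.07−0.71)/(1.11−0.71) = 0.9000.
Payoff layer (t=2): V(2,0)=-20.1824, V(2,1)=-9.9584, V(2,2)=6.0256
  t=1,j=0: stock 25.5600 → up 28.3716 (V=-9.9584), down 18.1476 (V=-20.1824). Price -10.2624; hedge Δ=1.0000, bond B=-35.8224.
  t=1,j=1: stock 39.9600 → up 44.3556 (V=6.0256), down 28.3716 (V=-9.9584). Price 4.1376; hedge Δ=1.0000, bond B=-35.8224.
  t=0,j=0: stock 36.0000 → up 39.9600 (V=4.1376), down 25.5600 (V=-10.2624). Price 2.5211; hedge Δ=1.0000, bond B=-33.4789.
Root portfolio cost Δ·36+B reproduces V0=2.5211.

(0,0): Delta=1.0000 Bond=-33.4789
(1,0): Delta=1.0000 Bond=-35.8224
(1,1): Delta=1.0000 Bond=-35.8224
V0=2.5211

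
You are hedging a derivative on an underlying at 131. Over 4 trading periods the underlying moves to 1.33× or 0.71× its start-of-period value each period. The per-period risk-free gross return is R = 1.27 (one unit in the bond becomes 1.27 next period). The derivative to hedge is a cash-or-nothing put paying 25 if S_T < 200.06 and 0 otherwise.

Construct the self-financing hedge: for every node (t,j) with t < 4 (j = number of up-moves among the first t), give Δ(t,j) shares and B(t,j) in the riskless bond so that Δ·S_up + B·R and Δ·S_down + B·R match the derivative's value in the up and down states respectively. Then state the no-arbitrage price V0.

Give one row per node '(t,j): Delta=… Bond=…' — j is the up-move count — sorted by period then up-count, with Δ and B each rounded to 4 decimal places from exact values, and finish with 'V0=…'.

(0,0): Delta=-0.0356 Bond=5.1353
(1,0): Delta=-0.2193 Bond=23.6069
(1,1): Delta=-0.0251 Bond=4.6912
(2,0): Delta=0.0000 Bond=15.5000
(2,1): Delta=-0.2318 Bond=31.5323
(2,2): Delta=-0.0133 Bond=3.2177
(3,0): Delta=0.0000 Bond=19.6850
(3,1): Delta=0.0000 Bond=19.6850
(3,2): Delta=-0.2451 Bond=42.2276
(3,3): Delta=0.0000 Bond=0.0000
V0=0.4729

No-arbitrage ⇒ martingale measure with p* = (R−d)/(u−d) = 0.9032.
Terminal values V(4,·): V(4,0)=25.0000, V(4,1)=25.0000, V(4,2)=25.0000, V(4,3)=0.0000, V(4,4)=0.0000
Node (3,0) S=46.8863: V=(p*·25.0000+(1−p*)·25.0000)/1.27=19.6850; Δ=(25.0000−25.0000)/(62.3588−33.2893)=0.0000; B=V−Δ·S=19.6850
Node (3,1) S=87.8293: V=(p*·25.0000+(1−p*)·25.0000)/1.27=19.6850; Δ=(25.0000−25.0000)/(116.8130−62.3588)=0.0000; B=V−Δ·S=19.6850
Node (3,2) S=164.5254: V=(p*·0.0000+(1−p*)·25.0000)/1.27=1.9050; Δ=(0.0000−25.0000)/(218.8188−116.8130)=-0.2451; B=V−Δ·S=42.2276
Node (3,3) S=308.1954: V=(p*·0.0000+(1−p*)·0.0000)/1.27=0.0000; Δ=(0.0000−0.0000)/(409.8999−218.8188)=0.0000; B=V−Δ·S=0.0000
Node (2,0) S=66.0371: V=(p*·19.6850+(1−p*)·19.6850)/1.27=15.5000; Δ=(19.6850−19.6850)/(87.8293−46.8863)=0.0000; B=V−Δ·S=15.5000
Node (2,1) S=123.7033: V=(p*·1.9050+(1−p*)·19.6850)/1.27=2.8548; Δ=(1.9050−19.6850)/(164.5254−87.8293)=-0.2318; B=V−Δ·S=31.5323
Node (2,2) S=231.7259: V=(p*·0.0000+(1−p*)·1.9050)/1.27=0.1452; Δ=(0.0000−1.9050)/(308.1954−164.5254)=-0.0133; B=V−Δ·S=3.2177
Node (1,0) S=93.0100: V=(p*·2.8548+(1−p*)·15.5000)/1.27=3.2115; Δ=(2.8548−15.5000)/(123.7033−66.0371)=-0.2193; B=V−Δ·S=23.6069
Node (1,1) S=174.2300: V=(p*·0.1452+(1−p*)·2.8548)/1.27=0.3208; Δ=(0.1452−2.8548)/(231.7259−123.7033)=-0.0251; B=V−Δ·S=4.6912
Node (0,0) S=131.0000: V=(p*·0.3208+(1−p*)·3.2115)/1.27=0.4729; Δ=(0.3208−3.2115)/(174.2300−93.0100)=-0.0356; B=V−Δ·S=5.1353
Root portfolio cost Δ·131+B reproduces V0=0.4729.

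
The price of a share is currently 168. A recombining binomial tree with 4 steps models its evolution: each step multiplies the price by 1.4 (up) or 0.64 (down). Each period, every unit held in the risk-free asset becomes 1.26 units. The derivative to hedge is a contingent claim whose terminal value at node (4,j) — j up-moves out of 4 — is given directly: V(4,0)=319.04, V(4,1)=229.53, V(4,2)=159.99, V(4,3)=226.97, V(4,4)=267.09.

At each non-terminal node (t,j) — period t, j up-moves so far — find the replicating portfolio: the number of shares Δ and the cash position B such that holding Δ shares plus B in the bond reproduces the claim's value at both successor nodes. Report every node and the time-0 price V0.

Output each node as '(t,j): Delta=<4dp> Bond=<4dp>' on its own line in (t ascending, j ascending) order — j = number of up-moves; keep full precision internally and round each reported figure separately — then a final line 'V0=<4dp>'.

Risk-neutral probability p* = (R−d)/(u−d) = (1.26−0.64)/(1.4−0.64) = 0.8158.
Payoff layer (t=4): V(4,0)=319.0400, V(4,1)=229.5300, V(4,2)=159.9900, V(4,3)=226.9700, V(4,4)=267.0900
Node (3,0) S=44.0402: V=(p*·229.5300+(1−p*)·319.0400)/1.26=195.2529; Δ=(229.5300−319.0400)/(61.6563−28.1857)=-2.6743; B=V−Δ·S=313.0292
Node (3,1) S=96.3379: V=(p*·159.9900+(1−p*)·229.5300)/1.26=137.1429; Δ=(159.9900−229.5300)/(134.8731−61.6563)=-0.9498; B=V−Δ·S=228.6429
Node (3,2) S=210.7392: V=(p*·226.9700+(1−p*)·159.9900)/1.26=170.3425; Δ=(226.9700−159.9900)/(295.0349−134.8731)=0.4182; B=V−Δ·S=82.2109
Node (3,3) S=460.9920: V=(p*·267.0900+(1−p*)·226.9700)/1.26=206.1107; Δ=(267.0900−226.9700)/(645.3888−295.0349)=0.1145; B=V−Δ·S=153.3212
Node (2,0) S=68.8128: V=(p*·137.1429+(1−p*)·195.2529)/1.26=117.3392; Δ=(137.1429−195.2529)/(96.3379−44.0402)=-1.1111; B=V−Δ·S=193.7998
Node (2,1) S=150.5280: V=(p*·170.3425+(1−p*)·137.1429)/1.26=130.3387; Δ=(170.3425−137.1429)/(210.7392−96.3379)=0.2902; B=V−Δ·S=86.6550
Node (2,2) S=329.2800: V=(p*·206.1107+(1−p*)·170.3425)/1.26=158.3507; Δ=(206.1107−170.3425)/(460.9920−210.7392)=0.1429; B=V−Δ·S=111.2873
Node (1,0) S=107.5200: V=(p*·130.3387+(1−p*)·117.3392)/1.26=101.5429; Δ=(130.3387−117.3392)/(150.5280−68.8128)=0.1591; B=V−Δ·S=84.4382
Node (1,1) S=235.2000: V=(p*·158.3507+(1−p*)·130.3387)/1.26=121.5798; Δ=(158.3507−130.3387)/(329.2800−150.5280)=0.1567; B=V−Δ·S=84.7220
Node (0,0) S=168.0000: V=(p*·121.5798+(1−p*)·101.5429)/1.26=93.5625; Δ=(121.5798−101.5429)/(235.2000−107.5200)=0.1569; B=V−Δ·S=67.1982
Self-financing check: at every node Δ·S+B equals the discounted successor values.

(0,0): Delta=0.1569 Bond=67.1982
(1,0): Delta=0.1591 Bond=84.4382
(1,1): Delta=0.1567 Bond=84.7220
(2,0): Delta=-1.1111 Bond=193.7998
(2,1): Delta=0.2902 Bond=86.6550
(2,2): Delta=0.1429 Bond=111.2873
(3,0): Delta=-2.6743 Bond=313.0292
(3,1): Delta=-0.9498 Bond=228.6429
(3,2): Delta=0.4182 Bond=82.2109
(3,3): Delta=0.1145 Bond=153.3212
V0=93.5625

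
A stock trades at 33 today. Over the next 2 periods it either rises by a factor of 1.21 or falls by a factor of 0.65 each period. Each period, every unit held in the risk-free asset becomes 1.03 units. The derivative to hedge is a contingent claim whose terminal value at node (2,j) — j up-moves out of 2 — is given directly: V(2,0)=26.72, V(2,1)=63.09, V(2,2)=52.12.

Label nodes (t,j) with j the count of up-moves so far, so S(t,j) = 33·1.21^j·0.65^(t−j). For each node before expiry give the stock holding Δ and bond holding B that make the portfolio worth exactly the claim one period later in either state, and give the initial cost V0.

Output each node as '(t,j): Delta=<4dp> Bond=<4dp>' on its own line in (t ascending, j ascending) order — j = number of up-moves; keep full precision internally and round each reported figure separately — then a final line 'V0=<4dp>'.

(0,0): Delta=0.2231 Bond=43.8031
(1,0): Delta=3.0278 Bond=-15.0439
(1,1): Delta=-0.4906 Bond=73.6146
V0=51.1652

Under the risk-neutral measure, an up-move has probability p* = (R−d)/(u−d) = 0.6786 and values discount at R = 1.03.
At expiry t=2: V(2,0)=26.7200, V(2,1)=63.0900, V(2,2)=52.1200
Node (1,0) S=21.4500: V=(p*·63.0900+(1−p*)·26.7200)/1.03=49.9026; Δ=(63.0900−26.7200)/(25.9545−13.9425)=3.0278; B=V−Δ·S=-15.0439
Node (1,1) S=39.9300: V=(p*·52.1200+(1−p*)·63.0900)/1.03=54.0253; Δ=(52.1200−63.0900)/(48.3153−25.9545)=-0.4906; B=V−Δ·S=73.6146
Node (0,0) S=33.0000: V=(p*·54.0253+(1−p*)·49.9026)/1.03=51.1652; Δ=(54.0253−49.9026)/(39.9300−21.4500)=0.2231; B=V−Δ·S=43.8031
Each (Δ,B) replicates both successor values, so the strategy is self-financing and V0 is arbitrage-free.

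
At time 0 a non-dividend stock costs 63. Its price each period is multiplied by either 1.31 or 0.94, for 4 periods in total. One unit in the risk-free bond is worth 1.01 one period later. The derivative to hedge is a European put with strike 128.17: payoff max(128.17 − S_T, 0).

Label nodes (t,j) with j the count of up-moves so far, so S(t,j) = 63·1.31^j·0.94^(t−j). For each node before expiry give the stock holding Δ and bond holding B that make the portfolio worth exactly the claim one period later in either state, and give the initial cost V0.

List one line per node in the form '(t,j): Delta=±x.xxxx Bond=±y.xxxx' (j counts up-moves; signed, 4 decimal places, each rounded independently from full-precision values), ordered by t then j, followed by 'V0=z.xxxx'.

(0,0): Delta=-0.9672 Bond=121.2801
(1,0): Delta=-0.9921 Bond=123.9626
(1,1): Delta=-0.8909 Bond=116.1942
(2,0): Delta=-1.0000 Bond=125.6445
(2,1): Delta=-0.9676 Bond=123.3066
(2,2): Delta=-0.6550 Bond=91.8542
(3,0): Delta=-1.0000 Bond=126.9010
(3,1): Delta=-1.0000 Bond=126.9010
(3,2): Delta=-0.8680 Bond=114.4198
(3,3): Delta=0.0000 Bond=0.0000
V0=60.3442

Risk-neutral probability p* = (R−d)/(u−d) = (1.01−0.94)/(1.31−0.94) = 0.1892.
Terminal payoffs: V(4,0)=78.9828, V(4,1)=59.6219, V(4,2)=32.6402, V(4,3)=0.0000, V(4,4)=0.0000
Node (3,0) S=52.3268: V=(p*·59.6219+(1−p*)·78.9828)/1.01=74.5742; Δ=(59.6219−78.9828)/(68.5481−49.1872)=-1.0000; B=V−Δ·S=126.9010
Node (3,1) S=72.9235: V=(p*·32.6402+(1−p*)·59.6219)/1.01=53.9775; Δ=(32.6402−59.6219)/(95.5298−68.5481)=-1.0000; B=V−Δ·S=126.9010
Node (3,2) S=101.6274: V=(p*·0.0000+(1−p*)·32.6402)/1.01=26.2030; Δ=(0.0000−32.6402)/(133.1319−95.5298)=-0.8680; B=V−Δ·S=114.4198
Node (3,3) S=141.6297: V=(p*·0.0000+(1−p*)·0.0000)/1.01=0.0000; Δ=(0.0000−0.0000)/(185.5350−133.1319)=0.0000; B=V−Δ·S=0.0000
Node (2,0) S=55.6668: V=(p*·53.9775+(1−p*)·74.5742)/1.01=69.9777; Δ=(53.9775−74.5742)/(72.9235−52.3268)=-1.0000; B=V−Δ·S=125.6445
Node (2,1) S=77.5782: V=(p*·26.2030+(1−p*)·53.9775)/1.01=48.2404; Δ=(26.2030−53.9775)/(101.6274−72.9235)=-0.9676; B=V−Δ·S=123.3066
Node (2,2) S=108.1143: V=(p*·0.0000+(1−p*)·26.2030)/1.01=21.0353; Δ=(0.0000−26.2030)/(141.6297−101.6274)=-0.6550; B=V−Δ·S=91.8542
Node (1,0) S=59.2200: V=(p*·48.2404+(1−p*)·69.9777)/1.01=65.2132; Δ=(48.2404−69.9777)/(77.5782−55.6668)=-0.9921; B=V−Δ·S=123.9626
Node (1,1) S=82.5300: V=(p*·21.0353+(1−p*)·48.2404)/1.01=42.6669; Δ=(21.0353−48.2404)/(108.1143−77.5782)=-0.8909; B=V−Δ·S=116.1942
Node (0,0) S=63.0000: V=(p*·42.6669+(1−p*)·65.2132)/1.01=60.3442; Δ=(42.6669−65.2132)/(82.5300−59.2200)=-0.9672; B=V−Δ·S=121.2801
Self-financing check: at every node Δ·S+B equals the discounted successor values.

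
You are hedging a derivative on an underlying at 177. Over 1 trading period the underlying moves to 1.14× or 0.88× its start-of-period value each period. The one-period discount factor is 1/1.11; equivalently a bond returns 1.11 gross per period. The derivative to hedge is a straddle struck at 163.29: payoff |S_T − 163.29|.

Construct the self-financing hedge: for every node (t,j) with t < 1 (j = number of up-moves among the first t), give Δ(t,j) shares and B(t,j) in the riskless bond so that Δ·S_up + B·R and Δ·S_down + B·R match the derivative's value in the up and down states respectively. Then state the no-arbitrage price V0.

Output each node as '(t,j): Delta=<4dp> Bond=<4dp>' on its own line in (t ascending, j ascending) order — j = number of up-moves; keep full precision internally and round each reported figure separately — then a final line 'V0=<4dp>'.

Since d<R<u, set p* = (R−d)/(u−d) = 0.8846; price each node as the discounted p*-expectation of its children.
At expiry t=1: V(1,0)=7.5300, V(1,1)=38.4900
Node (0,0) S=177.0000: V=(p*·38.4900+(1−p*)·7.5300)/1.11=31.4574; Δ=(38.4900−7.5300)/(201.7800−155.7600)=0.6728; B=V−Δ·S=-87.6195
Each (Δ,B) replicates both successor values, so the strategy is self-financing and V0 is arbitrage-free.

(0,0): Delta=0.6728 Bond=-87.6195
V0=31.4574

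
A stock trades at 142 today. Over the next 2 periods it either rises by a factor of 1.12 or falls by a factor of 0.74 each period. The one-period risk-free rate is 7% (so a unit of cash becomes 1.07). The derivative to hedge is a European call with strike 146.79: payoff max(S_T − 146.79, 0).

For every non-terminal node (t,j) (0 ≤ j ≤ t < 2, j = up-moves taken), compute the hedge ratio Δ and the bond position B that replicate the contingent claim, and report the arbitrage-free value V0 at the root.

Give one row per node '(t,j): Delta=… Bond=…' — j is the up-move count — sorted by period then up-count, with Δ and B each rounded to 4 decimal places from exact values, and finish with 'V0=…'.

(0,0): Delta=0.4713 Bond=-46.2847
(1,0): Delta=0.0000 Bond=0.0000
(1,1): Delta=0.5185 Bond=-57.0284
V0=20.6405

Under the risk-neutral measure, an up-move has probability p* = (R−d)/(u−d) = 0.8684 and values discount at R = 1.07.
Payoff layer (t=2): V(2,0)=0.0000, V(2,1)=0.0000, V(2,2)=31.3348
Node (1,0) S=105.0800: V=(p*·0.0000+(1−p*)·0.0000)/1.07=0.0000; Δ=(0.0000−0.0000)/(117.6896−77.7592)=0.0000; B=V−Δ·S=0.0000
Node (1,1) S=159.0400: V=(p*·31.3348+(1−p*)·0.0000)/1.07=25.4316; Δ=(31.3348−0.0000)/(178.1248−117.6896)=0.5185; B=V−Δ·S=-57.0284
Node (0,0) S=142.0000: V=(p*·25.4316+(1−p*)·0.0000)/1.07=20.6405; Δ=(25.4316−0.0000)/(159.0400−105.0800)=0.4713; B=V−Δ·S=-46.2847
Root portfolio cost Δ·142+B reproduces V0=20.6405.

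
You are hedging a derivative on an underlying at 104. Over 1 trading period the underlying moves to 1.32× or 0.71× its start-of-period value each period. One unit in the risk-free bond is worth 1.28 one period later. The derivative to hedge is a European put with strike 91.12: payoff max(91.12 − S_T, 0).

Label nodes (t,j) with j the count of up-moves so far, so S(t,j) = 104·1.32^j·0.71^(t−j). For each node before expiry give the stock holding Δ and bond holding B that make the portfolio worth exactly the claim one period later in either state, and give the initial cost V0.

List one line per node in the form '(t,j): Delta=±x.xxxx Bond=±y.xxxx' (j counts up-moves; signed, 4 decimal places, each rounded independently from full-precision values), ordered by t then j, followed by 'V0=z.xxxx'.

Under the risk-neutral measure, an up-move has probability p* = (R−d)/(u−d) = 0.9344 and values discount at R = 1.28.
Payoff layer (t=1): V(1,0)=17.2800, V(1,1)=0.0000
(0,0): S=104.0000. Δ = (V_up−V_dn)/(S_up−S_dn) = (0.0000−17.2800)/(137.2800−73.8400) = -0.2724. V = [p*·0.0000 + (1−p*)·17.2800]/1.28 = 0.8852. B = V − Δ·S = 29.2131.
Root portfolio cost Δ·104+B reproduces V0=0.8852.

(0,0): Delta=-0.2724 Bond=29.2131
V0=0.8852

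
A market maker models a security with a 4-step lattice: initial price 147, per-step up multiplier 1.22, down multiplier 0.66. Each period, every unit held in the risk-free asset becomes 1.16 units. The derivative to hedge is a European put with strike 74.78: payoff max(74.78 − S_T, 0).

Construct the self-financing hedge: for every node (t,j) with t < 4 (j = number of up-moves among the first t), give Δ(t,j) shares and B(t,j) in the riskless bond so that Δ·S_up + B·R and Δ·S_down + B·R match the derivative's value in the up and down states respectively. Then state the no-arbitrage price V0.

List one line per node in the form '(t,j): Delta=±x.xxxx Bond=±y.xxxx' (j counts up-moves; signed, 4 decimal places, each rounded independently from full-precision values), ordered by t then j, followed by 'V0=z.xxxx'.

The replicating-portfolio and risk-neutral prices coincide; use p* = (1.16−0.66)/(1.22−0.66) = 0.8929 for the latter.
At expiry t=4: V(4,0)=46.8871, V(4,1)=23.2205, V(4,2)=0.0000, V(4,3)=0.0000, V(4,4)=0.0000
(3,0): S=42.2619. Δ = (V_up−V_dn)/(S_up−S_dn) = (23.2205−46.8871)/(51.5595−27.8929) = -1.0000. V = [p*·23.2205 + (1−p*)·46.8871]/1.16 = 22.2036. B = V − Δ·S = 64.4655.
(3,1): S=78.1205. Δ = (V_up−V_dn)/(S_up−S_dn) = (0.0000−23.2205)/(95.3070−51.5595) = -0.5308. V = [p*·0.0000 + (1−p*)·23.2205]/1.16 = 2.1447. B = V − Δ·S = 43.6099.
(3,2): S=144.4046. Δ = (V_up−V_dn)/(S_up−S_dn) = (0.0000−0.0000)/(176.1736−95.3070) = 0.0000. V = [p*·0.0000 + (1−p*)·0.0000]/1.16 = 0.0000. B = V − Δ·S = 0.0000.
(3,3): S=266.9297. Δ = (V_up−V_dn)/(S_up−S_dn) = (0.0000−0.0000)/(325.6542−176.1736) = 0.0000. V = [p*·0.0000 + (1−p*)·0.0000]/1.16 = 0.0000. B = V − Δ·S = 0.0000.
(2,0): S=64.0332. Δ = (V_up−V_dn)/(S_up−S_dn) = (2.1447−22.2036)/(78.1205−42.2619) = -0.5594. V = [p*·2.1447 + (1−p*)·22.2036]/1.16 = 3.7016. B = V − Δ·S = 39.5210.
(2,1): S=118.3644. Δ = (V_up−V_dn)/(S_up−S_dn) = (0.0000−2.1447)/(144.4046−78.1205) = -0.0324. V = [p*·0.0000 + (1−p*)·2.1447]/1.16 = 0.1981. B = V − Δ·S = 4.0280.
(2,2): S=218.7948. Δ = (V_up−V_dn)/(S_up−S_dn) = (0.0000−0.0000)/(266.9297−144.4046) = 0.0000. V = [p*·0.0000 + (1−p*)·0.0000]/1.16 = 0.0000. B = V − Δ·S = 0.0000.
(1,0): S=97.0200. Δ = (V_up−V_dn)/(S_up−S_dn) = (0.1981−3.7016)/(118.3644−64.0332) = -0.0645. V = [p*·0.1981 + (1−p*)·3.7016]/1.16 = 0.4944. B = V − Δ·S = 6.7507.
(1,1): S=179.3400. Δ = (V_up−V_dn)/(S_up−S_dn) = (0.0000−0.1981)/(218.7948−118.3644) = -0.0020. V = [p*·0.0000 + (1−p*)·0.1981]/1.16 = 0.0183. B = V − Δ·S = 0.3720.
(0,0): S=147.0000. Δ = (V_up−V_dn)/(S_up−S_dn) = (0.0183−0.4944)/(179.3400−97.0200) = -0.0058. V = [p*·0.0183 + (1−p*)·0.4944]/1.16 = 0.0597. B = V − Δ·S = 0.9099.
The time-0 hedge costs 0.0597, which is the no-arbitrage price.

(0,0): Delta=-0.0058 Bond=0.9099
(1,0): Delta=-0.0645 Bond=6.7507
(1,1): Delta=-0.0020 Bond=0.3720
(2,0): Delta=-0.5594 Bond=39.5210
(2,1): Delta=-0.0324 Bond=4.0280
(2,2): Delta=0.0000 Bond=0.0000
(3,0): Delta=-1.0000 Bond=64.4655
(3,1): Delta=-0.5308 Bond=43.6099
(3,2): Delta=0.0000 Bond=0.0000
(3,3): Delta=0.0000 Bond=0.0000
V0=0.0597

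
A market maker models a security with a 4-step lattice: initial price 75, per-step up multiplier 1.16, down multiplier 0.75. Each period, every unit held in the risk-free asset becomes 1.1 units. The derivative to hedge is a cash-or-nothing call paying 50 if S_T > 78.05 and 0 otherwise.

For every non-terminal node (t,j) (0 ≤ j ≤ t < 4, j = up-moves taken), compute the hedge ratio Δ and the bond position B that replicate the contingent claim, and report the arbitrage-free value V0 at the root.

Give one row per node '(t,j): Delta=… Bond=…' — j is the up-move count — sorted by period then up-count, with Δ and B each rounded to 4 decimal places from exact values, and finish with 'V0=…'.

(0,0): Delta=0.3908 Bond=1.2584
(1,0): Delta=1.3057 Bond=-50.0769
(1,1): Delta=0.2894 Bond=10.2062
(2,0): Delta=0.0000 Bond=0.0000
(2,1): Delta=1.4504 Bond=-64.5277
(2,2): Delta=0.1608 Bond=24.2133
(3,0): Delta=0.0000 Bond=0.0000
(3,1): Delta=0.0000 Bond=0.0000
(3,2): Delta=1.6112 Bond=-83.1486
(3,3): Delta=0.0000 Bond=45.4545
V0=30.5717

The replicating-portfolio and risk-neutral prices coincide; use p* = (1.1−0.75)/(1.16−0.75) = 0.8537 for the latter.
Terminal values V(4,·): V(4,0)=0.0000, V(4,1)=0.0000, V(4,2)=0.0000, V(4,3)=50.0000, V(4,4)=50.0000
(3,0): S=31.6406. Δ = (V_up−V_dn)/(S_up−S_dn) = (0.0000−0.0000)/(36.7031−23.7305) = 0.0000. V = [p*·0.0000 + (1−p*)·0.0000]/1.1 = 0.0000. B = V − Δ·S = 0.0000.
(3,1): S=48.9375. Δ = (V_up−V_dn)/(S_up−S_dn) = (0.0000−0.0000)/(56.7675−36.7031) = 0.0000. V = [p*·0.0000 + (1−p*)·0.0000]/1.1 = 0.0000. B = V − Δ·S = 0.0000.
(3,2): S=75.6900. Δ = (V_up−V_dn)/(S_up−S_dn) = (50.0000−0.0000)/(87.8004−56.7675) = 1.6112. V = [p*·50.0000 + (1−p*)·0.0000]/1.1 = 38.8027. B = V − Δ·S = -83.1486.
(3,3): S=117.0672. Δ = (V_up−V_dn)/(S_up−S_dn) = (50.0000−50.0000)/(135.7980−87.8004) = 0.0000. V = [p*·50.0000 + (1−p*)·50.0000]/1.1 = 45.4545. B = V − Δ·S = 45.4545.
(2,0): S=42.1875. Δ = (V_up−V_dn)/(S_up−S_dn) = (0.0000−0.0000)/(48.9375−31.6406) = 0.0000. V = [p*·0.0000 + (1−p*)·0.0000]/1.1 = 0.0000. B = V − Δ·S = 0.0000.
(2,1): S=65.2500. Δ = (V_up−V_dn)/(S_up−S_dn) = (38.8027−0.0000)/(75.6900−48.9375) = 1.4504. V = [p*·38.8027 + (1−p*)·0.0000]/1.1 = 30.1129. B = V − Δ·S = -64.5277.
(2,2): S=100.9200. Δ = (V_up−V_dn)/(S_up−S_dn) = (45.4545−38.8027)/(117.0672−75.6900) = 0.1608. V = [p*·45.4545 + (1−p*)·38.8027]/1.1 = 40.4374. B = V − Δ·S = 24.2133.
(1,0): S=56.2500. Δ = (V_up−V_dn)/(S_up−S_dn) = (30.1129−0.0000)/(65.2500−42.1875) = 1.3057. V = [p*·30.1129 + (1−p*)·0.0000]/1.1 = 23.3692. B = V − Δ·S = -50.0769.
(1,1): S=87.0000. Δ = (V_up−V_dn)/(S_up−S_dn) = (40.4374−30.1129)/(100.9200−65.2500) = 0.2894. V = [p*·40.4374 + (1−p*)·30.1129]/1.1 = 35.3877. B = V − Δ·S = 10.2062.
(0,0): S=75.0000. Δ = (V_up−V_dn)/(S_up−S_dn) = (35.3877−23.3692)/(87.0000−56.2500) = 0.3908. V = [p*·35.3877 + (1−p*)·23.3692]/1.1 = 30.5717. B = V − Δ·S = 1.2584.
Self-financing check: at every node Δ·S+B equals the discounted successor values.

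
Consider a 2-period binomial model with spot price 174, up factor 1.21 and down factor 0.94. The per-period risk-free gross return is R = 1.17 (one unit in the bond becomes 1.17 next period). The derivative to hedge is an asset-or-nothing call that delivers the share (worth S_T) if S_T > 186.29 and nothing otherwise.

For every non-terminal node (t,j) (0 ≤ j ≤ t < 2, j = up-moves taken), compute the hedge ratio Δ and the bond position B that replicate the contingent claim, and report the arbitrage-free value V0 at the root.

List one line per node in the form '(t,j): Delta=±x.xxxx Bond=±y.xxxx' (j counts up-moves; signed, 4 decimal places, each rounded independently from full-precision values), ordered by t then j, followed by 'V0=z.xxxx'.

The replicating-portfolio and risk-neutral prices coincide; use p* = (1.17−0.94)/(1.21−0.94) = 0.8519 for the latter.
Payoff layer (t=2): V(2,0)=0.0000, V(2,1)=197.9076, V(2,2)=254.7534
Node (1,0) S=163.5600: V=(p*·197.9076+(1−p*)·0.0000)/1.17=144.0923; Δ=(197.9076−0.0000)/(197.9076−153.7464)=4.4815; B=V−Δ·S=-588.8988
Node (1,1) S=210.5400: V=(p*·254.7534+(1−p*)·197.9076)/1.17=210.5400; Δ=(254.7534−197.9076)/(254.7534−197.9076)=1.0000; B=V−Δ·S=0.0000
Node (0,0) S=174.0000: V=(p*·210.5400+(1−p*)·144.0923)/1.17=171.5350; Δ=(210.5400−144.0923)/(210.5400−163.5600)=1.4144; B=V−Δ·S=-74.5678
Root portfolio cost Δ·174+B reproduces V0=171.5350.

(0,0): Delta=1.4144 Bond=-74.5678
(1,0): Delta=4.4815 Bond=-588.8988
(1,1): Delta=1.0000 Bond=0.0000
V0=171.5350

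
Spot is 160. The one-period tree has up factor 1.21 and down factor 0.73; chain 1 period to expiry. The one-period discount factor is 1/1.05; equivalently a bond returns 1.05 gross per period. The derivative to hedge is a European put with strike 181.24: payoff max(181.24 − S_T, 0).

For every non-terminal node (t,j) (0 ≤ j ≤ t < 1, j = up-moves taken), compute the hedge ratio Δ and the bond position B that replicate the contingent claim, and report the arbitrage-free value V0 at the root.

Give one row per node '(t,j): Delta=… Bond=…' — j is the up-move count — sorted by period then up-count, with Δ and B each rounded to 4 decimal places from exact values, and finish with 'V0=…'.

(0,0): Delta=-0.8391 Bond=154.7071
V0=20.4571

Under the risk-neutral measure, an up-move has probability p* = (R−d)/(u−d) = 0.6667 and values discount at R = 1.05.
Payoff layer (t=1): V(1,0)=64.4400, V(1,1)=0.0000
  t=0,j=0: stock 160.0000 → up 193.6000 (V=0.0000), down 116.8000 (V=64.4400). Price 20.4571; hedge Δ=-0.8391, bond B=154.7071.
Self-financing check: at every node Δ·S+B equals the discounted successor values.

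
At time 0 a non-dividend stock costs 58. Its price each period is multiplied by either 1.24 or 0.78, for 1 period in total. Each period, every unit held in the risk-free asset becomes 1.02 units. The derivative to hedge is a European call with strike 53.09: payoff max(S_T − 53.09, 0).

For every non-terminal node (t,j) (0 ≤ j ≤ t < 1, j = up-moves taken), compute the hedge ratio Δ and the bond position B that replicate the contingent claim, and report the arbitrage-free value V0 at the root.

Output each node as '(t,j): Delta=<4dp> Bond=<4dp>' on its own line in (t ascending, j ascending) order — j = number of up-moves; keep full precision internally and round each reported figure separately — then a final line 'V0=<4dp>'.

(0,0): Delta=0.7058 Bond=-31.3031
V0=9.6317

Risk-neutral probability p* = (R−d)/(u−d) = (1.02−0.78)/(1.24−0.78) = 0.5217.
Payoff layer (t=1): V(1,0)=0.0000, V(1,1)=18.8300
Node (0,0) S=58.0000: V=(p*·18.8300+(1−p*)·0.0000)/1.02=9.6317; Δ=(18.8300−0.0000)/(71.9200−45.2400)=0.7058; B=V−Δ·S=-31.3031
The time-0 hedge costs 9.6317, which is the no-arbitrage price.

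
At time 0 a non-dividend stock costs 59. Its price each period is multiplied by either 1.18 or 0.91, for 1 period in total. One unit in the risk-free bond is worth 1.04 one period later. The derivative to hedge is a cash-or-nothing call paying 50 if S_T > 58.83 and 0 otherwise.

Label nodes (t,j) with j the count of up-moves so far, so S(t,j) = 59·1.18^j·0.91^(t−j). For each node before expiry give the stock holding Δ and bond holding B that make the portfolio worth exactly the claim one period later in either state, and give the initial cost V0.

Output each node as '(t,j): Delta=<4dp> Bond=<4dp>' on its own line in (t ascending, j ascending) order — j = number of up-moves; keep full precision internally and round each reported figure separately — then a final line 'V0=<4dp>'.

Under the risk-neutral measure, an up-move has probability p* = (R−d)/(u−d) = 0.4815 and values discount at R = 1.04.
Payoff layer (t=1): V(1,0)=0.0000, V(1,1)=50.0000
Node (0,0) S=59.0000: V=(p*·50.0000+(1−p*)·0.0000)/1.04=23.1481; Δ=(50.0000−0.0000)/(69.6200−53.6900)=3.1387; B=V−Δ·S=-162.0370
The time-0 hedge costs 23.1481, which is the no-arbitrage price.

(0,0): Delta=3.1387 Bond=-162.0370
V0=23.1481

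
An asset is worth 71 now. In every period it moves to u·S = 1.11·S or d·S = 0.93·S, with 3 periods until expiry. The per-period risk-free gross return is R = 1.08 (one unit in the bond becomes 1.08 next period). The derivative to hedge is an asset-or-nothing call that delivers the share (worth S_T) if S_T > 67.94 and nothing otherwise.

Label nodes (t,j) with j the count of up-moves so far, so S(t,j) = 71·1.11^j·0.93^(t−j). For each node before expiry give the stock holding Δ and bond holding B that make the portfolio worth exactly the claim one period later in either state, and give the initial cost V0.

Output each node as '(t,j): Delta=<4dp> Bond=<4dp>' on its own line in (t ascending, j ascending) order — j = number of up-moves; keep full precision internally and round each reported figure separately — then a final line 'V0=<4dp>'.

Risk-neutral probability p* = (R−d)/(u−d) = (1.08−0.93)/(1.11−0.93) = 0.8333.
Terminal values V(3,·): V(3,0)=0.0000, V(3,1)=68.1628, V(3,2)=81.3556, V(3,3)=97.1018
(2,0): S=61.4079. Δ = (V_up−V_dn)/(S_up−S_dn) = (68.1628−0.0000)/(68.1628−57.1093) = 6.1667. V = [p*·68.1628 + (1−p*)·0.0000]/1.08 = 52.5947. B = V − Δ·S = -326.0873.
(2,1): S=73.2933. Δ = (V_up−V_dn)/(S_up−S_dn) = (81.3556−68.1628)/(81.3556−68.1628) = 1.0000. V = [p*·81.3556 + (1−p*)·68.1628]/1.08 = 73.2933. B = V − Δ·S = 0.0000.
(2,2): S=87.4791. Δ = (V_up−V_dn)/(S_up−S_dn) = (97.1018−81.3556)/(97.1018−81.3556) = 1.0000. V = [p*·97.1018 + (1−p*)·81.3556]/1.08 = 87.4791. B = V − Δ·S = 0.0000.
(1,0): S=66.0300. Δ = (V_up−V_dn)/(S_up−S_dn) = (73.2933−52.5947)/(73.2933−61.4079) = 1.7415. V = [p*·73.2933 + (1−p*)·52.5947]/1.08 = 64.6699. B = V − Δ·S = -50.3221.
(1,1): S=78.8100. Δ = (V_up−V_dn)/(S_up−S_dn) = (87.4791−73.2933)/(87.4791−73.2933) = 1.0000. V = [p*·87.4791 + (1−p*)·73.2933]/1.08 = 78.8100. B = V − Δ·S = 0.0000.
(0,0): S=71.0000. Δ = (V_up−V_dn)/(S_up−S_dn) = (78.8100−64.6699)/(78.8100−66.0300) = 1.1064. V = [p*·78.8100 + (1−p*)·64.6699]/1.08 = 70.7901. B = V − Δ·S = -7.7658.
Root portfolio cost Δ·71+B reproduces V0=70.7901.

(0,0): Delta=1.1064 Bond=-7.7658
(1,0): Delta=1.7415 Bond=-50.3221
(1,1): Delta=1.0000 Bond=0.0000
(2,0): Delta=6.1667 Bond=-326.0873
(2,1): Delta=1.0000 Bond=0.0000
(2,2): Delta=1.0000 Bond=0.0000
V0=70.7901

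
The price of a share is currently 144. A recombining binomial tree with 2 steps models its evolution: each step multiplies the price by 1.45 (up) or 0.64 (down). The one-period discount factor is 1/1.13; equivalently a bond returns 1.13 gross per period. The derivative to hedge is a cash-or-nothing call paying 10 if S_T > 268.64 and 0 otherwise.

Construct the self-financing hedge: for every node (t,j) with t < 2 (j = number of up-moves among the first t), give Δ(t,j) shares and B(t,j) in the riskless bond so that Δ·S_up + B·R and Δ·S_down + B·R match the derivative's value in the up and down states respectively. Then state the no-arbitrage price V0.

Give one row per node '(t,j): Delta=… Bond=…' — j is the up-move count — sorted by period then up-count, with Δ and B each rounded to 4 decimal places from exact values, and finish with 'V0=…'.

Since d<R<u, set p* = (R−d)/(u−d) = 0.6049; price each node as the discounted p*-expectation of its children.
At expiry t=2: V(2,0)=0.0000, V(2,1)=0.0000, V(2,2)=10.0000
(1,0): S=92.1600. Δ = (V_up−V_dn)/(S_up−S_dn) = (0.0000−0.0000)/(133.6320−58.9824) = 0.0000. V = [p*·0.0000 + (1−p*)·0.0000]/1.13 = 0.0000. B = V − Δ·S = 0.0000.
(1,1): S=208.8000. Δ = (V_up−V_dn)/(S_up−S_dn) = (10.0000−0.0000)/(302.7600−133.6320) = 0.0591. V = [p*·10.0000 + (1−p*)·0.0000]/1.13 = 5.3534. B = V − Δ·S = -6.9922.
(0,0): S=144.0000. Δ = (V_up−V_dn)/(S_up−S_dn) = (5.3534−0.0000)/(208.8000−92.1600) = 0.0459. V = [p*·5.3534 + (1−p*)·0.0000]/1.13 = 2.8659. B = V − Δ·S = -3.7433.
The time-0 hedge costs 2.8659, which is the no-arbitrage price.

(0,0): Delta=0.0459 Bond=-3.7433
(1,0): Delta=0.0000 Bond=0.0000
(1,1): Delta=0.0591 Bond=-6.9922
V0=2.8659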